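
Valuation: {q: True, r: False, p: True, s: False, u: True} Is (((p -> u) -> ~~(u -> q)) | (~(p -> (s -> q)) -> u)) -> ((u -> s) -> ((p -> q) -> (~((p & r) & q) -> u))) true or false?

True

Substituting q=True, r=False, p=True, s=False, u=True:
p -> u = True -> True = True
u -> q = True -> True = True
~(u -> q) = ~True = False
~~(u -> q) = ~False = True
(p -> u) -> ~~(u -> q) = True -> True = True
s -> q = False -> True = True
p -> (s -> q) = True -> True = True
~(p -> (s -> q)) = ~True = False
~(p -> (s -> q)) -> u = False -> True = True
((p -> u) -> ~~(u -> q)) | (~(p -> (s -> q)) -> u) = True | True = True
u -> s = True -> False = False
p -> q = True -> True = True
p & r = True & False = False
(p & r) & q = False & True = False
~((p & r) & q) = ~False = True
~((p & r) & q) -> u = True -> True = True
(p -> q) -> (~((p & r) & q) -> u) = True -> True = True
(u -> s) -> ((p -> q) -> (~((p & r) & q) -> u)) = False -> True = True
(((p -> u) -> ~~(u -> q)) | (~(p -> (s -> q)) -> u)) -> ((u -> s) -> ((p -> q) -> (~((p & r) & q) -> u))) = True -> True = True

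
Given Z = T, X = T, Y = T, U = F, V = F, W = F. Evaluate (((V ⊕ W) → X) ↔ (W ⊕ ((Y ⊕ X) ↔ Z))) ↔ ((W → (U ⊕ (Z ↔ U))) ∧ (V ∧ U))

Substituting Z=T, X=T, Y=T, U=F, V=F, W=F:
V ⊕ W = F ⊕ F = F
(V ⊕ W) → X = F → T = T
Y ⊕ X = T ⊕ T = F
(Y ⊕ X) ↔ Z = F ↔ T = F
W ⊕ ((Y ⊕ X) ↔ Z) = F ⊕ F = F
((V ⊕ W) → X) ↔ (W ⊕ ((Y ⊕ X) ↔ Z)) = T ↔ F = F
Z ↔ U = T ↔ F = F
U ⊕ (Z ↔ U) = F ⊕ F = F
W → (U ⊕ (Z ↔ U)) = F → F = T
V ∧ U = F ∧ F = F
(W → (U ⊕ (Z ↔ U))) ∧ (V ∧ U) = T ∧ F = F
(((V ⊕ W) → X) ↔ (W ⊕ ((Y ⊕ X) ↔ Z))) ↔ ((W → (U ⊕ (Z ↔ U))) ∧ (V ∧ U)) = F ↔ F = T

T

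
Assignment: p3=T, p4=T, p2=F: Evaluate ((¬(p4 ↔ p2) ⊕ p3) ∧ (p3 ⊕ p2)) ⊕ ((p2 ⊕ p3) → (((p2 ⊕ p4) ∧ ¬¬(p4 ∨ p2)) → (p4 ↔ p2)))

F

Substituting p3=T, p4=T, p2=F:
p4 ↔ p2 = T ↔ F = F
¬(p4 ↔ p2) = ¬F = T
¬(p4 ↔ p2) ⊕ p3 = T ⊕ T = F
p3 ⊕ p2 = T ⊕ F = T
(¬(p4 ↔ p2) ⊕ p3) ∧ (p3 ⊕ p2) = F ∧ T = F
p2 ⊕ p3 = F ⊕ T = T
p2 ⊕ p4 = F ⊕ T = T
p4 ∨ p2 = T ∨ F = T
¬(p4 ∨ p2) = ¬T = F
¬¬(p4 ∨ p2) = ¬F = T
(p2 ⊕ p4) ∧ ¬¬(p4 ∨ p2) = T ∧ T = T
p4 ↔ p2 = T ↔ F = F
((p2 ⊕ p4) ∧ ¬¬(p4 ∨ p2)) → (p4 ↔ p2) = T → F = F
(p2 ⊕ p3) → (((p2 ⊕ p4) ∧ ¬¬(p4 ∨ p2)) → (p4 ↔ p2)) = T → F = F
((¬(p4 ↔ p2) ⊕ p3) ∧ (p3 ⊕ p2)) ⊕ ((p2 ⊕ p3) → (((p2 ⊕ p4) ∧ ¬¬(p4 ∨ p2)) → (p4 ↔ p2))) = F ⊕ F = F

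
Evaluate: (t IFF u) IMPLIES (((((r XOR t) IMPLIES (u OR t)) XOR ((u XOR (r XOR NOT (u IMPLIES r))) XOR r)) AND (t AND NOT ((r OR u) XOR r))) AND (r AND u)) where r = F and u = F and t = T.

T

Substituting r=F, u=F, t=T:
t IFF u = T IFF F = F
r XOR t = F XOR T = T
u OR t = F OR T = T
(r XOR t) IMPLIES (u OR t) = T IMPLIES T = T
u IMPLIES r = F IMPLIES F = T
NOT (u IMPLIES r) = NOT T = F
r XOR NOT (u IMPLIES r) = F XOR F = F
u XOR (r XOR NOT (u IMPLIES r)) = F XOR F = F
(u XOR (r XOR NOT (u IMPLIES r))) XOR r = F XOR F = F
((r XOR t) IMPLIES (u OR t)) XOR ((u XOR (r XOR NOT (u IMPLIES r))) XOR r) = T XOR F = T
r OR u = F OR F = F
(r OR u) XOR r = F XOR F = F
NOT ((r OR u) XOR r) = NOT F = T
t AND NOT ((r OR u) XOR r) = T AND T = T
(((r XOR t) IMPLIES (u OR t)) XOR ((u XOR (r XOR NOT (u IMPLIES r))) XOR r)) AND (t AND NOT ((r OR u) XOR r)) = T AND T = T
r AND u = F AND F = F
((((r XOR t) IMPLIES (u OR t)) XOR ((u XOR (r XOR NOT (u IMPLIES r))) XOR r)) AND (t AND NOT ((r OR u) XOR r))) AND (r AND u) = T AND F = F
(t IFF u) IMPLIES (((((r XOR t) IMPLIES (u OR t)) XOR ((u XOR (r XOR NOT (u IMPLIES r))) XOR r)) AND (t AND NOT ((r OR u) XOR r))) AND (r AND u)) = F IMPLIES F = T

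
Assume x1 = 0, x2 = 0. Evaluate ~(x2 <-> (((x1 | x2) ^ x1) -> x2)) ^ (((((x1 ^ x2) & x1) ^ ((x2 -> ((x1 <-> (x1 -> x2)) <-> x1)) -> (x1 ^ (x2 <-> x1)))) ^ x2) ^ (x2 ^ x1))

0

x1 | x2 = 0 | 0 = 0
(x1 | x2) ^ x1 = 0 ^ 0 = 0
((x1 | x2) ^ x1) -> x2 = 0 -> 0 = 1
x2 <-> (((x1 | x2) ^ x1) -> x2) = 0 <-> 1 = 0
~(x2 <-> (((x1 | x2) ^ x1) -> x2)) = ~0 = 1
x1 ^ x2 = 0 ^ 0 = 0
(x1 ^ x2) & x1 = 0 & 0 = 0
x1 -> x2 = 0 -> 0 = 1
x1 <-> (x1 -> x2) = 0 <-> 1 = 0
(x1 <-> (x1 -> x2)) <-> x1 = 0 <-> 0 = 1
x2 -> ((x1 <-> (x1 -> x2)) <-> x1) = 0 -> 1 = 1
x2 <-> x1 = 0 <-> 0 = 1
x1 ^ (x2 <-> x1) = 0 ^ 1 = 1
(x2 -> ((x1 <-> (x1 -> x2)) <-> x1)) -> (x1 ^ (x2 <-> x1)) = 1 -> 1 = 1
((x1 ^ x2) & x1) ^ ((x2 -> ((x1 <-> (x1 -> x2)) <-> x1)) -> (x1 ^ (x2 <-> x1))) = 0 ^ 1 = 1
(((x1 ^ x2) & x1) ^ ((x2 -> ((x1 <-> (x1 -> x2)) <-> x1)) -> (x1 ^ (x2 <-> x1)))) ^ x2 = 1 ^ 0 = 1
x2 ^ x1 = 0 ^ 0 = 0
((((x1 ^ x2) & x1) ^ ((x2 -> ((x1 <-> (x1 -> x2)) <-> x1)) -> (x1 ^ (x2 <-> x1)))) ^ x2) ^ (x2 ^ x1) = 1 ^ 0 = 1
~(x2 <-> (((x1 | x2) ^ x1) -> x2)) ^ (((((x1 ^ x2) & x1) ^ ((x2 -> ((x1 <-> (x1 -> x2)) <-> x1)) -> (x1 ^ (x2 <-> x1)))) ^ x2) ^ (x2 ^ x1)) = 1 ^ 1 = 0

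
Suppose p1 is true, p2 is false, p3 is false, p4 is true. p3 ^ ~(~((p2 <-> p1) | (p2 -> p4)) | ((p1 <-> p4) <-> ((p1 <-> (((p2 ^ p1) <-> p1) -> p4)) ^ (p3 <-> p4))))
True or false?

p2 <-> p1 = F <-> T = F
p2 -> p4 = F -> T = T
(p2 <-> p1) | (p2 -> p4) = F | T = T
~((p2 <-> p1) | (p2 -> p4)) = ~T = F
p1 <-> p4 = T <-> T = T
p2 ^ p1 = F ^ T = T
(p2 ^ p1) <-> p1 = T <-> T = T
((p2 ^ p1) <-> p1) -> p4 = T -> T = T
p1 <-> (((p2 ^ p1) <-> p1) -> p4) = T <-> T = T
p3 <-> p4 = F <-> T = F
(p1 <-> (((p2 ^ p1) <-> p1) -> p4)) ^ (p3 <-> p4) = T ^ F = T
(p1 <-> p4) <-> ((p1 <-> (((p2 ^ p1) <-> p1) -> p4)) ^ (p3 <-> p4)) = T <-> T = T
~((p2 <-> p1) | (p2 -> p4)) | ((p1 <-> p4) <-> ((p1 <-> (((p2 ^ p1) <-> p1) -> p4)) ^ (p3 <-> p4))) = F | T = T
~(~((p2 <-> p1) | (p2 -> p4)) | ((p1 <-> p4) <-> ((p1 <-> (((p2 ^ p1) <-> p1) -> p4)) ^ (p3 <-> p4)))) = ~T = F
p3 ^ ~(~((p2 <-> p1) | (p2 -> p4)) | ((p1 <-> p4) <-> ((p1 <-> (((p2 ^ p1) <-> p1) -> p4)) ^ (p3 <-> p4)))) = F ^ F = F

F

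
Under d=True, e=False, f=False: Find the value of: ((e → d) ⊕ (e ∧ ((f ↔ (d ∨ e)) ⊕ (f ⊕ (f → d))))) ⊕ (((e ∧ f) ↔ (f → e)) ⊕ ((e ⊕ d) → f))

True

Substituting d=True, e=False, f=False:
e → d = False → True = True
d ∨ e = True ∨ False = True
f ↔ (d ∨ e) = False ↔ True = False
f → d = False → True = True
f ⊕ (f → d) = False ⊕ True = True
(f ↔ (d ∨ e)) ⊕ (f ⊕ (f → d)) = False ⊕ True = True
e ∧ ((f ↔ (d ∨ e)) ⊕ (f ⊕ (f → d))) = False ∧ True = False
(e → d) ⊕ (e ∧ ((f ↔ (d ∨ e)) ⊕ (f ⊕ (f → d)))) = True ⊕ False = True
e ∧ f = False ∧ False = False
f → e = False → False = True
(e ∧ f) ↔ (f → e) = False ↔ True = False
e ⊕ d = False ⊕ True = True
(e ⊕ d) → f = True → False = False
((e ∧ f) ↔ (f → e)) ⊕ ((e ⊕ d) → f) = False ⊕ False = False
((e → d) ⊕ (e ∧ ((f ↔ (d ∨ e)) ⊕ (f ⊕ (f → d))))) ⊕ (((e ∧ f) ↔ (f → e)) ⊕ ((e ⊕ d) → f)) = True ⊕ False = True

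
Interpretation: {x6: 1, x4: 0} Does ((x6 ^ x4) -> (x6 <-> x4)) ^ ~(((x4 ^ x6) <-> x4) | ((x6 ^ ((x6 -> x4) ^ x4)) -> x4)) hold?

x6 ^ x4 = 1 ^ 0 = 1
x6 <-> x4 = 1 <-> 0 = 0
(x6 ^ x4) -> (x6 <-> x4) = 1 -> 0 = 0
x4 ^ x6 = 0 ^ 1 = 1
(x4 ^ x6) <-> x4 = 1 <-> 0 = 0
x6 -> x4 = 1 -> 0 = 0
(x6 -> x4) ^ x4 = 0 ^ 0 = 0
x6 ^ ((x6 -> x4) ^ x4) = 1 ^ 0 = 1
(x6 ^ ((x6 -> x4) ^ x4)) -> x4 = 1 -> 0 = 0
((x4 ^ x6) <-> x4) | ((x6 ^ ((x6 -> x4) ^ x4)) -> x4) = 0 | 0 = 0
~(((x4 ^ x6) <-> x4) | ((x6 ^ ((x6 -> x4) ^ x4)) -> x4)) = ~0 = 1
((x6 ^ x4) -> (x6 <-> x4)) ^ ~(((x4 ^ x6) <-> x4) | ((x6 ^ ((x6 -> x4) ^ x4)) -> x4)) = 0 ^ 1 = 1

1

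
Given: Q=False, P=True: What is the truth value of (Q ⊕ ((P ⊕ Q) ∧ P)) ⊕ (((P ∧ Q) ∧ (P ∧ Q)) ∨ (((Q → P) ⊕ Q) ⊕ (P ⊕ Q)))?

P ⊕ Q = True ⊕ False = True
(P ⊕ Q) ∧ P = True ∧ True = True
Q ⊕ ((P ⊕ Q) ∧ P) = False ⊕ True = True
P ∧ Q = True ∧ False = False
P ∧ Q = True ∧ False = False
(P ∧ Q) ∧ (P ∧ Q) = False ∧ False = False
Q → P = False → True = True
(Q → P) ⊕ Q = True ⊕ False = True
P ⊕ Q = True ⊕ False = True
((Q → P) ⊕ Q) ⊕ (P ⊕ Q) = True ⊕ True = False
((P ∧ Q) ∧ (P ∧ Q)) ∨ (((Q → P) ⊕ Q) ⊕ (P ⊕ Q)) = False ∨ False = False
(Q ⊕ ((P ⊕ Q) ∧ P)) ⊕ (((P ∧ Q) ∧ (P ∧ Q)) ∨ (((Q → P) ⊕ Q) ⊕ (P ⊕ Q))) = True ⊕ False = True

True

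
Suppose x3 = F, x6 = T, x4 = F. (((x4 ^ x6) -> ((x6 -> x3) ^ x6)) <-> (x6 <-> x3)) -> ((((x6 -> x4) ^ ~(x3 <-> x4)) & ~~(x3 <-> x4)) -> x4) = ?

Substituting x3=F, x6=T, x4=F:
x4 ^ x6 = F ^ T = T
x6 -> x3 = T -> F = F
(x6 -> x3) ^ x6 = F ^ T = T
(x4 ^ x6) -> ((x6 -> x3) ^ x6) = T -> T = T
x6 <-> x3 = T <-> F = F
((x4 ^ x6) -> ((x6 -> x3) ^ x6)) <-> (x6 <-> x3) = T <-> F = F
x6 -> x4 = T -> F = F
x3 <-> x4 = F <-> F = T
~(x3 <-> x4) = ~T = F
(x6 -> x4) ^ ~(x3 <-> x4) = F ^ F = F
x3 <-> x4 = F <-> F = T
~(x3 <-> x4) = ~T = F
~~(x3 <-> x4) = ~F = T
((x6 -> x4) ^ ~(x3 <-> x4)) & ~~(x3 <-> x4) = F & T = F
(((x6 -> x4) ^ ~(x3 <-> x4)) & ~~(x3 <-> x4)) -> x4 = F -> F = T
(((x4 ^ x6) -> ((x6 -> x3) ^ x6)) <-> (x6 <-> x3)) -> ((((x6 -> x4) ^ ~(x3 <-> x4)) & ~~(x3 <-> x4)) -> x4) = F -> T = T

T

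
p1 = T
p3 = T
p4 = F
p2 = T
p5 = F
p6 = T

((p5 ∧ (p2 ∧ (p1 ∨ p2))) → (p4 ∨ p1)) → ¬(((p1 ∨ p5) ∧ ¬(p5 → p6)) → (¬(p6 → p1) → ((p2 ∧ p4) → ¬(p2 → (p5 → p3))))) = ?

F

p1 ∨ p2 = T ∨ T = T
p2 ∧ (p1 ∨ p2) = T ∧ T = T
p5 ∧ (p2 ∧ (p1 ∨ p2)) = F ∧ T = F
p4 ∨ p1 = F ∨ T = T
(p5 ∧ (p2 ∧ (p1 ∨ p2))) → (p4 ∨ p1) = F → T = T
p1 ∨ p5 = T ∨ F = T
p5 → p6 = F → T = T
¬(p5 → p6) = ¬T = F
(p1 ∨ p5) ∧ ¬(p5 → p6) = T ∧ F = F
p6 → p1 = T → T = T
¬(p6 → p1) = ¬T = F
p2 ∧ p4 = T ∧ F = F
p5 → p3 = F → T = T
p2 → (p5 → p3) = T → T = T
¬(p2 → (p5 → p3)) = ¬T = F
(p2 ∧ p4) → ¬(p2 → (p5 → p3)) = F → F = T
¬(p6 → p1) → ((p2 ∧ p4) → ¬(p2 → (p5 → p3))) = F → T = T
((p1 ∨ p5) ∧ ¬(p5 → p6)) → (¬(p6 → p1) → ((p2 ∧ p4) → ¬(p2 → (p5 → p3)))) = F → T = T
¬(((p1 ∨ p5) ∧ ¬(p5 → p6)) → (¬(p6 → p1) → ((p2 ∧ p4) → ¬(p2 → (p5 → p3))))) = ¬T = F
((p5 ∧ (p2 ∧ (p1 ∨ p2))) → (p4 ∨ p1)) → ¬(((p1 ∨ p5) ∧ ¬(p5 → p6)) → (¬(p6 → p1) → ((p2 ∧ p4) → ¬(p2 → (p5 → p3))))) = T → F = F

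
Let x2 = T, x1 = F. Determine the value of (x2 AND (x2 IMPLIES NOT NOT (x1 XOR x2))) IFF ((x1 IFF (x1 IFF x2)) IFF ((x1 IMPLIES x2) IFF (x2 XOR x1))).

T

x1 XOR x2 = F XOR T = T
NOT (x1 XOR x2) = NOT T = F
NOT NOT (x1 XOR x2) = NOT F = T
x2 IMPLIES NOT NOT (x1 XOR x2) = T IMPLIES T = T
x2 AND (x2 IMPLIES NOT NOT (x1 XOR x2)) = T AND T = T
x1 IFF x2 = F IFF T = F
x1 IFF (x1 IFF x2) = F IFF F = T
x1 IMPLIES x2 = F IMPLIES T = T
x2 XOR x1 = T XOR F = T
(x1 IMPLIES x2) IFF (x2 XOR x1) = T IFF T = T
(x1 IFF (x1 IFF x2)) IFF ((x1 IMPLIES x2) IFF (x2 XOR x1)) = T IFF T = T
(x2 AND (x2 IMPLIES NOT NOT (x1 XOR x2))) IFF ((x1 IFF (x1 IFF x2)) IFF ((x1 IMPLIES x2) IFF (x2 XOR x1))) = T IFF T = T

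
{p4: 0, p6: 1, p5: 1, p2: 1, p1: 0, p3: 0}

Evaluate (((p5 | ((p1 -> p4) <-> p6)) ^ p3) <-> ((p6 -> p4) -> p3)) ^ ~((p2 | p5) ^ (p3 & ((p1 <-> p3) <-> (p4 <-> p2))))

1

Substituting p4=0, p6=1, p5=1, p2=1, p1=0, p3=0:
p1 -> p4 = 0 -> 0 = 1
(p1 -> p4) <-> p6 = 1 <-> 1 = 1
p5 | ((p1 -> p4) <-> p6) = 1 | 1 = 1
(p5 | ((p1 -> p4) <-> p6)) ^ p3 = 1 ^ 0 = 1
p6 -> p4 = 1 -> 0 = 0
(p6 -> p4) -> p3 = 0 -> 0 = 1
((p5 | ((p1 -> p4) <-> p6)) ^ p3) <-> ((p6 -> p4) -> p3) = 1 <-> 1 = 1
p2 | p5 = 1 | 1 = 1
p1 <-> p3 = 0 <-> 0 = 1
p4 <-> p2 = 0 <-> 1 = 0
(p1 <-> p3) <-> (p4 <-> p2) = 1 <-> 0 = 0
p3 & ((p1 <-> p3) <-> (p4 <-> p2)) = 0 & 0 = 0
(p2 | p5) ^ (p3 & ((p1 <-> p3) <-> (p4 <-> p2))) = 1 ^ 0 = 1
~((p2 | p5) ^ (p3 & ((p1 <-> p3) <-> (p4 <-> p2)))) = ~1 = 0
(((p5 | ((p1 -> p4) <-> p6)) ^ p3) <-> ((p6 -> p4) -> p3)) ^ ~((p2 | p5) ^ (p3 & ((p1 <-> p3) <-> (p4 <-> p2)))) = 1 ^ 0 = 1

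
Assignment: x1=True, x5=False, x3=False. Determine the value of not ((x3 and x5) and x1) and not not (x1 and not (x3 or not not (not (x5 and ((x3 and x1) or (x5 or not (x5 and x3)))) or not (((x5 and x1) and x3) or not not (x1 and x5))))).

x3 and x5 = False and False = False
(x3 and x5) and x1 = False and True = False
not ((x3 and x5) and x1) = not False = True
x3 and x1 = False and True = False
x5 and x3 = False and False = False
not (x5 and x3) = not False = True
x5 or not (x5 and x3) = False or True = True
(x3 and x1) or (x5 or not (x5 and x3)) = False or True = True
x5 and ((x3 and x1) or (x5 or not (x5 and x3))) = False and True = False
not (x5 and ((x3 and x1) or (x5 or not (x5 and x3)))) = not False = True
x5 and x1 = False and True = False
(x5 and x1) and x3 = False and False = False
x1 and x5 = True and False = False
not (x1 and x5) = not False = True
not not (x1 and x5) = not True = False
((x5 and x1) and x3) or not not (x1 and x5) = False or False = False
not (((x5 and x1) and x3) or not not (x1 and x5)) = not False = True
not (x5 and ((x3 and x1) or (x5 or not (x5 and x3)))) or not (((x5 and x1) and x3) or not not (x1 and x5)) = True or True = True
not (not (x5 and ((x3 and x1) or (x5 or not (x5 and x3)))) or not (((x5 and x1) and x3) or not not (x1 and x5))) = not True = False
not not (not (x5 and ((x3 and x1) or (x5 or not (x5 and x3)))) or not (((x5 and x1) and x3) or not not (x1 and x5))) = not False = True
x3 or not not (not (x5 and ((x3 and x1) or (x5 or not (x5 and x3)))) or not (((x5 and x1) and x3) or not not (x1 and x5))) = False or True = True
not (x3 or not not (not (x5 and ((x3 and x1) or (x5 or not (x5 and x3)))) or not (((x5 and x1) and x3) or not not (x1 and x5)))) = not True = False
x1 and not (x3 or not not (not (x5 and ((x3 and x1) or (x5 or not (x5 and x3)))) or not (((x5 and x1) and x3) or not not (x1 and x5)))) = True and False = False
not (x1 and not (x3 or not not (not (x5 and ((x3 and x1) or (x5 or not (x5 and x3)))) or not (((x5 and x1) and x3) or not not (x1 and x5))))) = not False = True
not not (x1 and not (x3 or not not (not (x5 and ((x3 and x1) or (x5 or not (x5 and x3)))) or not (((x5 and x1) and x3) or not not (x1 and x5))))) = not True = False
not ((x3 and x5) and x1) and not not (x1 and not (x3 or not not (not (x5 and ((x3 and x1) or (x5 or not (x5 and x3)))) or not (((x5 and x1) and x3) or not not (x1 and x5))))) = True and False = False

False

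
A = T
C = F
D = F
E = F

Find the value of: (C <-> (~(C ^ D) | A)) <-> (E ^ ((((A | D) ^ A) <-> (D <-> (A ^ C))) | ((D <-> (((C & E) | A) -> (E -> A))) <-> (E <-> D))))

F

C ^ D = F ^ F = F
~(C ^ D) = ~F = T
~(C ^ D) | A = T | T = T
C <-> (~(C ^ D) | A) = F <-> T = F
A | D = T | F = T
(A | D) ^ A = T ^ T = F
A ^ C = T ^ F = T
D <-> (A ^ C) = F <-> T = F
((A | D) ^ A) <-> (D <-> (A ^ C)) = F <-> F = T
C & E = F & F = F
(C & E) | A = F | T = T
E -> A = F -> T = T
((C & E) | A) -> (E -> A) = T -> T = T
D <-> (((C & E) | A) -> (E -> A)) = F <-> T = F
E <-> D = F <-> F = T
(D <-> (((C & E) | A) -> (E -> A))) <-> (E <-> D) = F <-> T = F
(((A | D) ^ A) <-> (D <-> (A ^ C))) | ((D <-> (((C & E) | A) -> (E -> A))) <-> (E <-> D)) = T | F = T
E ^ ((((A | D) ^ A) <-> (D <-> (A ^ C))) | ((D <-> (((C & E) | A) -> (E -> A))) <-> (E <-> D))) = F ^ T = T
(C <-> (~(C ^ D) | A)) <-> (E ^ ((((A | D) ^ A) <-> (D <-> (A ^ C))) | ((D <-> (((C & E) | A) -> (E -> A))) <-> (E <-> D)))) = F <-> T = F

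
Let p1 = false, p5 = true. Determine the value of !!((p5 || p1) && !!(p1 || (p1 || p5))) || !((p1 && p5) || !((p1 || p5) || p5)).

p5 || p1 = true || false = true
p1 || p5 = false || true = true
p1 || (p1 || p5) = false || true = true
!(p1 || (p1 || p5)) = !true = false
!!(p1 || (p1 || p5)) = !false = true
(p5 || p1) && !!(p1 || (p1 || p5)) = true && true = true
!((p5 || p1) && !!(p1 || (p1 || p5))) = !true = false
!!((p5 || p1) && !!(p1 || (p1 || p5))) = !false = true
p1 && p5 = false && true = false
p1 || p5 = false || true = true
(p1 || p5) || p5 = true || true = true
!((p1 || p5) || p5) = !true = false
(p1 && p5) || !((p1 || p5) || p5) = false || false = false
!((p1 && p5) || !((p1 || p5) || p5)) = !false = true
!!((p5 || p1) && !!(p1 || (p1 || p5))) || !((p1 && p5) || !((p1 || p5) || p5)) = true || true = true

true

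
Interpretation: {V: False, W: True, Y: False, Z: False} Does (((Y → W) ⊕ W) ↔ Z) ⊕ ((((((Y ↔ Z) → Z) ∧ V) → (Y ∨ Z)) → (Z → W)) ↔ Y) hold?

Y → W = False → True = True
(Y → W) ⊕ W = True ⊕ True = False
((Y → W) ⊕ W) ↔ Z = False ↔ False = True
Y ↔ Z = False ↔ False = True
(Y ↔ Z) → Z = True → False = False
((Y ↔ Z) → Z) ∧ V = False ∧ False = False
Y ∨ Z = False ∨ False = False
(((Y ↔ Z) → Z) ∧ V) → (Y ∨ Z) = False → False = True
Z → W = False → True = True
((((Y ↔ Z) → Z) ∧ V) → (Y ∨ Z)) → (Z → W) = True → True = True
(((((Y ↔ Z) → Z) ∧ V) → (Y ∨ Z)) → (Z → W)) ↔ Y = True ↔ False = False
(((Y → W) ⊕ W) ↔ Z) ⊕ ((((((Y ↔ Z) → Z) ∧ V) → (Y ∨ Z)) → (Z → W)) ↔ Y) = True ⊕ False = True

True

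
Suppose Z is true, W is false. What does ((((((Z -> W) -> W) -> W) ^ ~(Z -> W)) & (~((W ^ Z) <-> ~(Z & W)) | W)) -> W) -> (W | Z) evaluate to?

Z -> W = True -> False = False
(Z -> W) -> W = False -> False = True
((Z -> W) -> W) -> W = True -> False = False
Z -> W = True -> False = False
~(Z -> W) = ~False = True
(((Z -> W) -> W) -> W) ^ ~(Z -> W) = False ^ True = True
W ^ Z = False ^ True = True
Z & W = True & False = False
~(Z & W) = ~False = True
(W ^ Z) <-> ~(Z & W) = True <-> True = True
~((W ^ Z) <-> ~(Z & W)) = ~True = False
~((W ^ Z) <-> ~(Z & W)) | W = False | False = False
((((Z -> W) -> W) -> W) ^ ~(Z -> W)) & (~((W ^ Z) <-> ~(Z & W)) | W) = True & False = False
(((((Z -> W) -> W) -> W) ^ ~(Z -> W)) & (~((W ^ Z) <-> ~(Z & W)) | W)) -> W = False -> False = True
W | Z = False | True = True
((((((Z -> W) -> W) -> W) ^ ~(Z -> W)) & (~((W ^ Z) <-> ~(Z & W)) | W)) -> W) -> (W | Z) = True -> True = True

True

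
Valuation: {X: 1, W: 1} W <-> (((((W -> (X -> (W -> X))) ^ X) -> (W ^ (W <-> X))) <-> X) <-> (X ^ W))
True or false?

W -> X = 1 -> 1 = 1
X -> (W -> X) = 1 -> 1 = 1
W -> (X -> (W -> X)) = 1 -> 1 = 1
(W -> (X -> (W -> X))) ^ X = 1 ^ 1 = 0
W <-> X = 1 <-> 1 = 1
W ^ (W <-> X) = 1 ^ 1 = 0
((W -> (X -> (W -> X))) ^ X) -> (W ^ (W <-> X)) = 0 -> 0 = 1
(((W -> (X -> (W -> X))) ^ X) -> (W ^ (W <-> X))) <-> X = 1 <-> 1 = 1
X ^ W = 1 ^ 1 = 0
((((W -> (X -> (W -> X))) ^ X) -> (W ^ (W <-> X))) <-> X) <-> (X ^ W) = 1 <-> 0 = 0
W <-> (((((W -> (X -> (W -> X))) ^ X) -> (W ^ (W <-> X))) <-> X) <-> (X ^ W)) = 1 <-> 0 = 0

0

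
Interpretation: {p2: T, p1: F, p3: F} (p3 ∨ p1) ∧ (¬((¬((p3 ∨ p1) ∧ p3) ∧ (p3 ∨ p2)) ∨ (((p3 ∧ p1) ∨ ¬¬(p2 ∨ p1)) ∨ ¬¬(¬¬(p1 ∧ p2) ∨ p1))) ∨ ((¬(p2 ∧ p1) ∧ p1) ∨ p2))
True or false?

F

Substituting p2=T, p1=F, p3=F:
p3 ∨ p1 = F ∨ F = F
p3 ∨ p1 = F ∨ F = F
(p3 ∨ p1) ∧ p3 = F ∧ F = F
¬((p3 ∨ p1) ∧ p3) = ¬F = T
p3 ∨ p2 = F ∨ T = T
¬((p3 ∨ p1) ∧ p3) ∧ (p3 ∨ p2) = T ∧ T = T
p3 ∧ p1 = F ∧ F = F
p2 ∨ p1 = T ∨ F = T
¬(p2 ∨ p1) = ¬T = F
¬¬(p2 ∨ p1) = ¬F = T
(p3 ∧ p1) ∨ ¬¬(p2 ∨ p1) = F ∨ T = T
p1 ∧ p2 = F ∧ T = F
¬(p1 ∧ p2) = ¬F = T
¬¬(p1 ∧ p2) = ¬T = F
¬¬(p1 ∧ p2) ∨ p1 = F ∨ F = F
¬(¬¬(p1 ∧ p2) ∨ p1) = ¬F = T
¬¬(¬¬(p1 ∧ p2) ∨ p1) = ¬T = F
((p3 ∧ p1) ∨ ¬¬(p2 ∨ p1)) ∨ ¬¬(¬¬(p1 ∧ p2) ∨ p1) = T ∨ F = T
(¬((p3 ∨ p1) ∧ p3) ∧ (p3 ∨ p2)) ∨ (((p3 ∧ p1) ∨ ¬¬(p2 ∨ p1)) ∨ ¬¬(¬¬(p1 ∧ p2) ∨ p1)) = T ∨ T = T
¬((¬((p3 ∨ p1) ∧ p3) ∧ (p3 ∨ p2)) ∨ (((p3 ∧ p1) ∨ ¬¬(p2 ∨ p1)) ∨ ¬¬(¬¬(p1 ∧ p2) ∨ p1))) = ¬T = F
p2 ∧ p1 = T ∧ F = F
¬(p2 ∧ p1) = ¬F = T
¬(p2 ∧ p1) ∧ p1 = T ∧ F = F
(¬(p2 ∧ p1) ∧ p1) ∨ p2 = F ∨ T = T
¬((¬((p3 ∨ p1) ∧ p3) ∧ (p3 ∨ p2)) ∨ (((p3 ∧ p1) ∨ ¬¬(p2 ∨ p1)) ∨ ¬¬(¬¬(p1 ∧ p2) ∨ p1))) ∨ ((¬(p2 ∧ p1) ∧ p1) ∨ p2) = F ∨ T = T
(p3 ∨ p1) ∧ (¬((¬((p3 ∨ p1) ∧ p3) ∧ (p3 ∨ p2)) ∨ (((p3 ∧ p1) ∨ ¬¬(p2 ∨ p1)) ∨ ¬¬(¬¬(p1 ∧ p2) ∨ p1))) ∨ ((¬(p2 ∧ p1) ∧ p1) ∨ p2)) = F ∧ T = F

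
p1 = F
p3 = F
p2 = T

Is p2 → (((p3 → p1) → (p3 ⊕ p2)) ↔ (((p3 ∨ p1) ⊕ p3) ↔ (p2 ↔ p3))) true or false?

T

Substituting p1=F, p3=F, p2=T:
p3 → p1 = F → F = T
p3 ⊕ p2 = F ⊕ T = T
(p3 → p1) → (p3 ⊕ p2) = T → T = T
p3 ∨ p1 = F ∨ F = F
(p3 ∨ p1) ⊕ p3 = F ⊕ F = F
p2 ↔ p3 = T ↔ F = F
((p3 ∨ p1) ⊕ p3) ↔ (p2 ↔ p3) = F ↔ F = T
((p3 → p1) → (p3 ⊕ p2)) ↔ (((p3 ∨ p1) ⊕ p3) ↔ (p2 ↔ p3)) = T ↔ T = T
p2 → (((p3 → p1) → (p3 ⊕ p2)) ↔ (((p3 ∨ p1) ⊕ p3) ↔ (p2 ↔ p3))) = T → T = T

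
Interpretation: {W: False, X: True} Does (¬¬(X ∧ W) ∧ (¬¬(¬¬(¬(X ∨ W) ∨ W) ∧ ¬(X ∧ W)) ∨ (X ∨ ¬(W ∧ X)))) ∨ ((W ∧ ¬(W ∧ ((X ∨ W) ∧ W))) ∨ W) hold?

X ∧ W = True ∧ False = False
¬(X ∧ W) = ¬False = True
¬¬(X ∧ W) = ¬True = False
X ∨ W = True ∨ False = True
¬(X ∨ W) = ¬True = False
¬(X ∨ W) ∨ W = False ∨ False = False
¬(¬(X ∨ W) ∨ W) = ¬False = True
¬¬(¬(X ∨ W) ∨ W) = ¬True = False
X ∧ W = True ∧ False = False
¬(X ∧ W) = ¬False = True
¬¬(¬(X ∨ W) ∨ W) ∧ ¬(X ∧ W) = False ∧ True = False
¬(¬¬(¬(X ∨ W) ∨ W) ∧ ¬(X ∧ W)) = ¬False = True
¬¬(¬¬(¬(X ∨ W) ∨ W) ∧ ¬(X ∧ W)) = ¬True = False
W ∧ X = False ∧ True = False
¬(W ∧ X) = ¬False = True
X ∨ ¬(W ∧ X) = True ∨ True = True
¬¬(¬¬(¬(X ∨ W) ∨ W) ∧ ¬(X ∧ W)) ∨ (X ∨ ¬(W ∧ X)) = False ∨ True = True
¬¬(X ∧ W) ∧ (¬¬(¬¬(¬(X ∨ W) ∨ W) ∧ ¬(X ∧ W)) ∨ (X ∨ ¬(W ∧ X))) = False ∧ True = False
X ∨ W = True ∨ False = True
(X ∨ W) ∧ W = True ∧ False = False
W ∧ ((X ∨ W) ∧ W) = False ∧ False = False
¬(W ∧ ((X ∨ W) ∧ W)) = ¬False = True
W ∧ ¬(W ∧ ((X ∨ W) ∧ W)) = False ∧ True = False
(W ∧ ¬(W ∧ ((X ∨ W) ∧ W))) ∨ W = False ∨ False = False
(¬¬(X ∧ W) ∧ (¬¬(¬¬(¬(X ∨ W) ∨ W) ∧ ¬(X ∧ W)) ∨ (X ∨ ¬(W ∧ X)))) ∨ ((W ∧ ¬(W ∧ ((X ∨ W) ∧ W))) ∨ W) = False ∨ False = False

False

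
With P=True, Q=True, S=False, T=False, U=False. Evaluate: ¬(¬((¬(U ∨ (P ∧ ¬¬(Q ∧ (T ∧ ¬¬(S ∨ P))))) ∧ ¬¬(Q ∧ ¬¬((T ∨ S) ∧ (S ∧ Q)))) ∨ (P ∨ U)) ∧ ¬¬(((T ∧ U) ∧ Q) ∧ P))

True

Substituting P=True, Q=True, S=False, T=False, U=False:
S ∨ P = False ∨ True = True
¬(S ∨ P) = ¬True = False
¬¬(S ∨ P) = ¬False = True
T ∧ ¬¬(S ∨ P) = False ∧ True = False
Q ∧ (T ∧ ¬¬(S ∨ P)) = True ∧ False = False
¬(Q ∧ (T ∧ ¬¬(S ∨ P))) = ¬False = True
¬¬(Q ∧ (T ∧ ¬¬(S ∨ P))) = ¬True = False
P ∧ ¬¬(Q ∧ (T ∧ ¬¬(S ∨ P))) = True ∧ False = False
U ∨ (P ∧ ¬¬(Q ∧ (T ∧ ¬¬(S ∨ P)))) = False ∨ False = False
¬(U ∨ (P ∧ ¬¬(Q ∧ (T ∧ ¬¬(S ∨ P))))) = ¬False = True
T ∨ S = False ∨ False = False
S ∧ Q = False ∧ True = False
(T ∨ S) ∧ (S ∧ Q) = False ∧ False = False
¬((T ∨ S) ∧ (S ∧ Q)) = ¬False = True
¬¬((T ∨ S) ∧ (S ∧ Q)) = ¬True = False
Q ∧ ¬¬((T ∨ S) ∧ (S ∧ Q)) = True ∧ False = False
¬(Q ∧ ¬¬((T ∨ S) ∧ (S ∧ Q))) = ¬False = True
¬¬(Q ∧ ¬¬((T ∨ S) ∧ (S ∧ Q))) = ¬True = False
¬(U ∨ (P ∧ ¬¬(Q ∧ (T ∧ ¬¬(S ∨ P))))) ∧ ¬¬(Q ∧ ¬¬((T ∨ S) ∧ (S ∧ Q))) = True ∧ False = False
P ∨ U = True ∨ False = True
(¬(U ∨ (P ∧ ¬¬(Q ∧ (T ∧ ¬¬(S ∨ P))))) ∧ ¬¬(Q ∧ ¬¬((T ∨ S) ∧ (S ∧ Q)))) ∨ (P ∨ U) = False ∨ True = True
¬((¬(U ∨ (P ∧ ¬¬(Q ∧ (T ∧ ¬¬(S ∨ P))))) ∧ ¬¬(Q ∧ ¬¬((T ∨ S) ∧ (S ∧ Q)))) ∨ (P ∨ U)) = ¬True = False
T ∧ U = False ∧ False = False
(T ∧ U) ∧ Q = False ∧ True = False
((T ∧ U) ∧ Q) ∧ P = False ∧ True = False
¬(((T ∧ U) ∧ Q) ∧ P) = ¬False = True
¬¬(((T ∧ U) ∧ Q) ∧ P) = ¬True = False
¬((¬(U ∨ (P ∧ ¬¬(Q ∧ (T ∧ ¬¬(S ∨ P))))) ∧ ¬¬(Q ∧ ¬¬((T ∨ S) ∧ (S ∧ Q)))) ∨ (P ∨ U)) ∧ ¬¬(((T ∧ U) ∧ Q) ∧ P) = False ∧ False = False
¬(¬((¬(U ∨ (P ∧ ¬¬(Q ∧ (T ∧ ¬¬(S ∨ P))))) ∧ ¬¬(Q ∧ ¬¬((T ∨ S) ∧ (S ∧ Q)))) ∨ (P ∨ U)) ∧ ¬¬(((T ∧ U) ∧ Q) ∧ P)) = ¬False = True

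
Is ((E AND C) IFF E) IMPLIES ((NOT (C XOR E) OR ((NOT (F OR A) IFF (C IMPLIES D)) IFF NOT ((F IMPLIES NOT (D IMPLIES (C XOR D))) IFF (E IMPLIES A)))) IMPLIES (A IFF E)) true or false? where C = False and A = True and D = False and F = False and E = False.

E AND C = False AND False = False
(E AND C) IFF E = False IFF False = True
C XOR E = False XOR False = False
NOT (C XOR E) = NOT False = True
F OR A = False OR True = True
NOT (F OR A) = NOT True = False
C IMPLIES D = False IMPLIES False = True
NOT (F OR A) IFF (C IMPLIES D) = False IFF True = False
C XOR D = False XOR False = False
D IMPLIES (C XOR D) = False IMPLIES False = True
NOT (D IMPLIES (C XOR D)) = NOT True = False
F IMPLIES NOT (D IMPLIES (C XOR D)) = False IMPLIES False = True
E IMPLIES A = False IMPLIES True = True
(F IMPLIES NOT (D IMPLIES (C XOR D))) IFF (E IMPLIES A) = True IFF True = True
NOT ((F IMPLIES NOT (D IMPLIES (C XOR D))) IFF (E IMPLIES A)) = NOT True = False
(NOT (F OR A) IFF (C IMPLIES D)) IFF NOT ((F IMPLIES NOT (D IMPLIES (C XOR D))) IFF (E IMPLIES A)) = False IFF False = True
NOT (C XOR E) OR ((NOT (F OR A) IFF (C IMPLIES D)) IFF NOT ((F IMPLIES NOT (D IMPLIES (C XOR D))) IFF (E IMPLIES A))) = True OR True = True
A IFF E = True IFF False = False
(NOT (C XOR E) OR ((NOT (F OR A) IFF (C IMPLIES D)) IFF NOT ((F IMPLIES NOT (D IMPLIES (C XOR D))) IFF (E IMPLIES A)))) IMPLIES (A IFF E) = True IMPLIES False = False
((E AND C) IFF E) IMPLIES ((NOT (C XOR E) OR ((NOT (F OR A) IFF (C IMPLIES D)) IFF NOT ((F IMPLIES NOT (D IMPLIES (C XOR D))) IFF (E IMPLIES A)))) IMPLIES (A IFF E)) = True IMPLIES False = False

False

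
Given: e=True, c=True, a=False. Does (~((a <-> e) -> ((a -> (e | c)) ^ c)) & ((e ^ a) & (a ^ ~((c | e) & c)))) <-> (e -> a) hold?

True

a <-> e = False <-> True = False
e | c = True | True = True
a -> (e | c) = False -> True = True
(a -> (e | c)) ^ c = True ^ True = False
(a <-> e) -> ((a -> (e | c)) ^ c) = False -> False = True
~((a <-> e) -> ((a -> (e | c)) ^ c)) = ~True = False
e ^ a = True ^ False = True
c | e = True | True = True
(c | e) & c = True & True = True
~((c | e) & c) = ~True = False
a ^ ~((c | e) & c) = False ^ False = False
(e ^ a) & (a ^ ~((c | e) & c)) = True & False = False
~((a <-> e) -> ((a -> (e | c)) ^ c)) & ((e ^ a) & (a ^ ~((c | e) & c))) = False & False = False
e -> a = True -> False = False
(~((a <-> e) -> ((a -> (e | c)) ^ c)) & ((e ^ a) & (a ^ ~((c | e) & c)))) <-> (e -> a) = False <-> False = True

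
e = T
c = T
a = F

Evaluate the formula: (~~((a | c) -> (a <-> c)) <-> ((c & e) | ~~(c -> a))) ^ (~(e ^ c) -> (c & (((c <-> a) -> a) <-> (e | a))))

T

a | c = F | T = T
a <-> c = F <-> T = F
(a | c) -> (a <-> c) = T -> F = F
~((a | c) -> (a <-> c)) = ~F = T
~~((a | c) -> (a <-> c)) = ~T = F
c & e = T & T = T
c -> a = T -> F = F
~(c -> a) = ~F = T
~~(c -> a) = ~T = F
(c & e) | ~~(c -> a) = T | F = T
~~((a | c) -> (a <-> c)) <-> ((c & e) | ~~(c -> a)) = F <-> T = F
e ^ c = T ^ T = F
~(e ^ c) = ~F = T
c <-> a = T <-> F = F
(c <-> a) -> a = F -> F = T
e | a = T | F = T
((c <-> a) -> a) <-> (e | a) = T <-> T = T
c & (((c <-> a) -> a) <-> (e | a)) = T & T = T
~(e ^ c) -> (c & (((c <-> a) -> a) <-> (e | a))) = T -> T = T
(~~((a | c) -> (a <-> c)) <-> ((c & e) | ~~(c -> a))) ^ (~(e ^ c) -> (c & (((c <-> a) -> a) <-> (e | a)))) = F ^ T = T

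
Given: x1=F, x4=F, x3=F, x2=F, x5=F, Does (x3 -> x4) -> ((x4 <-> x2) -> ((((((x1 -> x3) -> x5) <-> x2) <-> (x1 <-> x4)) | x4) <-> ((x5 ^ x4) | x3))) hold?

F

x3 -> x4 = F -> F = T
x4 <-> x2 = F <-> F = T
x1 -> x3 = F -> F = T
(x1 -> x3) -> x5 = T -> F = F
((x1 -> x3) -> x5) <-> x2 = F <-> F = T
x1 <-> x4 = F <-> F = T
(((x1 -> x3) -> x5) <-> x2) <-> (x1 <-> x4) = T <-> T = T
((((x1 -> x3) -> x5) <-> x2) <-> (x1 <-> x4)) | x4 = T | F = T
x5 ^ x4 = F ^ F = F
(x5 ^ x4) | x3 = F | F = F
(((((x1 -> x3) -> x5) <-> x2) <-> (x1 <-> x4)) | x4) <-> ((x5 ^ x4) | x3) = T <-> F = F
(x4 <-> x2) -> ((((((x1 -> x3) -> x5) <-> x2) <-> (x1 <-> x4)) | x4) <-> ((x5 ^ x4) | x3)) = T -> F = F
(x3 -> x4) -> ((x4 <-> x2) -> ((((((x1 -> x3) -> x5) <-> x2) <-> (x1 <-> x4)) | x4) <-> ((x5 ^ x4) | x3))) = T -> F = F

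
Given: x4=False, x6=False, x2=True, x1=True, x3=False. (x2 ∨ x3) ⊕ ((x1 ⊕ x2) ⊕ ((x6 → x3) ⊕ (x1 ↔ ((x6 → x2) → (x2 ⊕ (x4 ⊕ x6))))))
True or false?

True

x2 ∨ x3 = True ∨ False = True
x1 ⊕ x2 = True ⊕ True = False
x6 → x3 = False → False = True
x6 → x2 = False → True = True
x4 ⊕ x6 = False ⊕ False = False
x2 ⊕ (x4 ⊕ x6) = True ⊕ False = True
(x6 → x2) → (x2 ⊕ (x4 ⊕ x6)) = True → True = True
x1 ↔ ((x6 → x2) → (x2 ⊕ (x4 ⊕ x6))) = True ↔ True = True
(x6 → x3) ⊕ (x1 ↔ ((x6 → x2) → (x2 ⊕ (x4 ⊕ x6)))) = True ⊕ True = False
(x1 ⊕ x2) ⊕ ((x6 → x3) ⊕ (x1 ↔ ((x6 → x2) → (x2 ⊕ (x4 ⊕ x6))))) = False ⊕ False = False
(x2 ∨ x3) ⊕ ((x1 ⊕ x2) ⊕ ((x6 → x3) ⊕ (x1 ↔ ((x6 → x2) → (x2 ⊕ (x4 ⊕ x6)))))) = True ⊕ False = True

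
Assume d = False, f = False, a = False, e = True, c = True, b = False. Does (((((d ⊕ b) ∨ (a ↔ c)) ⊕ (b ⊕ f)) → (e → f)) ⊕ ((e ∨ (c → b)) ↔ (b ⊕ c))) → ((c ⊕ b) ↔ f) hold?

d ⊕ b = False ⊕ False = False
a ↔ c = False ↔ True = False
(d ⊕ b) ∨ (a ↔ c) = False ∨ False = False
b ⊕ f = False ⊕ False = False
((d ⊕ b) ∨ (a ↔ c)) ⊕ (b ⊕ f) = False ⊕ False = False
e → f = True → False = False
(((d ⊕ b) ∨ (a ↔ c)) ⊕ (b ⊕ f)) → (e → f) = False → False = True
c → b = True → False = False
e ∨ (c → b) = True ∨ False = True
b ⊕ c = False ⊕ True = True
(e ∨ (c → b)) ↔ (b ⊕ c) = True ↔ True = True
((((d ⊕ b) ∨ (a ↔ c)) ⊕ (b ⊕ f)) → (e → f)) ⊕ ((e ∨ (c → b)) ↔ (b ⊕ c)) = True ⊕ True = False
c ⊕ b = True ⊕ False = True
(c ⊕ b) ↔ f = True ↔ False = False
(((((d ⊕ b) ∨ (a ↔ c)) ⊕ (b ⊕ f)) → (e → f)) ⊕ ((e ∨ (c → b)) ↔ (b ⊕ c))) → ((c ⊕ b) ↔ f) = False → False = True

True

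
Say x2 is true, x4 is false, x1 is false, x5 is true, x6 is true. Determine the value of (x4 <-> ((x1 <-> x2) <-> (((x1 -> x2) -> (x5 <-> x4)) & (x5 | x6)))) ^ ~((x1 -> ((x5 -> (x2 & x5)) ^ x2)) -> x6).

x1 <-> x2 = 0 <-> 1 = 0
x1 -> x2 = 0 -> 1 = 1
x5 <-> x4 = 1 <-> 0 = 0
(x1 -> x2) -> (x5 <-> x4) = 1 -> 0 = 0
x5 | x6 = 1 | 1 = 1
((x1 -> x2) -> (x5 <-> x4)) & (x5 | x6) = 0 & 1 = 0
(x1 <-> x2) <-> (((x1 -> x2) -> (x5 <-> x4)) & (x5 | x6)) = 0 <-> 0 = 1
x4 <-> ((x1 <-> x2) <-> (((x1 -> x2) -> (x5 <-> x4)) & (x5 | x6))) = 0 <-> 1 = 0
x2 & x5 = 1 & 1 = 1
x5 -> (x2 & x5) = 1 -> 1 = 1
(x5 -> (x2 & x5)) ^ x2 = 1 ^ 1 = 0
x1 -> ((x5 -> (x2 & x5)) ^ x2) = 0 -> 0 = 1
(x1 -> ((x5 -> (x2 & x5)) ^ x2)) -> x6 = 1 -> 1 = 1
~((x1 -> ((x5 -> (x2 & x5)) ^ x2)) -> x6) = ~1 = 0
(x4 <-> ((x1 <-> x2) <-> (((x1 -> x2) -> (x5 <-> x4)) & (x5 | x6)))) ^ ~((x1 -> ((x5 -> (x2 & x5)) ^ x2)) -> x6) = 0 ^ 0 = 0

0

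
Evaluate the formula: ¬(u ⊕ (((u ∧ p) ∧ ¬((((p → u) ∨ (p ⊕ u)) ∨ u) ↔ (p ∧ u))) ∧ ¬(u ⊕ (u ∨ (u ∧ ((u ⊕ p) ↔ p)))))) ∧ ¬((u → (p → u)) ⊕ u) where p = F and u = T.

u ∧ p = T ∧ F = F
p → u = F → T = T
p ⊕ u = F ⊕ T = T
(p → u) ∨ (p ⊕ u) = T ∨ T = T
((p → u) ∨ (p ⊕ u)) ∨ u = T ∨ T = T
p ∧ u = F ∧ T = F
(((p → u) ∨ (p ⊕ u)) ∨ u) ↔ (p ∧ u) = T ↔ F = F
¬((((p → u) ∨ (p ⊕ u)) ∨ u) ↔ (p ∧ u)) = ¬F = T
(u ∧ p) ∧ ¬((((p → u) ∨ (p ⊕ u)) ∨ u) ↔ (p ∧ u)) = F ∧ T = F
u ⊕ p = T ⊕ F = T
(u ⊕ p) ↔ p = T ↔ F = F
u ∧ ((u ⊕ p) ↔ p) = T ∧ F = F
u ∨ (u ∧ ((u ⊕ p) ↔ p)) = T ∨ F = T
u ⊕ (u ∨ (u ∧ ((u ⊕ p) ↔ p))) = T ⊕ T = F
¬(u ⊕ (u ∨ (u ∧ ((u ⊕ p) ↔ p)))) = ¬F = T
((u ∧ p) ∧ ¬((((p → u) ∨ (p ⊕ u)) ∨ u) ↔ (p ∧ u))) ∧ ¬(u ⊕ (u ∨ (u ∧ ((u ⊕ p) ↔ p)))) = F ∧ T = F
u ⊕ (((u ∧ p) ∧ ¬((((p → u) ∨ (p ⊕ u)) ∨ u) ↔ (p ∧ u))) ∧ ¬(u ⊕ (u ∨ (u ∧ ((u ⊕ p) ↔ p))))) = T ⊕ F = T
¬(u ⊕ (((u ∧ p) ∧ ¬((((p → u) ∨ (p ⊕ u)) ∨ u) ↔ (p ∧ u))) ∧ ¬(u ⊕ (u ∨ (u ∧ ((u ⊕ p) ↔ p)))))) = ¬T = F
p → u = F → T = T
u → (p → u) = T → T = T
(u → (p → u)) ⊕ u = T ⊕ T = F
¬((u → (p → u)) ⊕ u) = ¬F = T
¬(u ⊕ (((u ∧ p) ∧ ¬((((p → u) ∨ (p ⊕ u)) ∨ u) ↔ (p ∧ u))) ∧ ¬(u ⊕ (u ∨ (u ∧ ((u ⊕ p) ↔ p)))))) ∧ ¬((u → (p → u)) ⊕ u) = F ∧ T = F

F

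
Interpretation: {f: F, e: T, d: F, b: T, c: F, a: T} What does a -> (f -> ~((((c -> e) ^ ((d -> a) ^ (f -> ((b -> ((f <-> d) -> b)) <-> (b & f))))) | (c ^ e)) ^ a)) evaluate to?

c -> e = F -> T = T
d -> a = F -> T = T
f <-> d = F <-> F = T
(f <-> d) -> b = T -> T = T
b -> ((f <-> d) -> b) = T -> T = T
b & f = T & F = F
(b -> ((f <-> d) -> b)) <-> (b & f) = T <-> F = F
f -> ((b -> ((f <-> d) -> b)) <-> (b & f)) = F -> F = T
(d -> a) ^ (f -> ((b -> ((f <-> d) -> b)) <-> (b & f))) = T ^ T = F
(c -> e) ^ ((d -> a) ^ (f -> ((b -> ((f <-> d) -> b)) <-> (b & f)))) = T ^ F = T
c ^ e = F ^ T = T
((c -> e) ^ ((d -> a) ^ (f -> ((b -> ((f <-> d) -> b)) <-> (b & f))))) | (c ^ e) = T | T = T
(((c -> e) ^ ((d -> a) ^ (f -> ((b -> ((f <-> d) -> b)) <-> (b & f))))) | (c ^ e)) ^ a = T ^ T = F
~((((c -> e) ^ ((d -> a) ^ (f -> ((b -> ((f <-> d) -> b)) <-> (b & f))))) | (c ^ e)) ^ a) = ~F = T
f -> ~((((c -> e) ^ ((d -> a) ^ (f -> ((b -> ((f <-> d) -> b)) <-> (b & f))))) | (c ^ e)) ^ a) = F -> T = T
a -> (f -> ~((((c -> e) ^ ((d -> a) ^ (f -> ((b -> ((f <-> d) -> b)) <-> (b & f))))) | (c ^ e)) ^ a)) = T -> T = T

T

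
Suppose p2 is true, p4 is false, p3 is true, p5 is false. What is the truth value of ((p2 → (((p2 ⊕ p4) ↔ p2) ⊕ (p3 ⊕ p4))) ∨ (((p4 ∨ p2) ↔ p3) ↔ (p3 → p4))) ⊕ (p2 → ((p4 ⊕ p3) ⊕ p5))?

Substituting p2=T, p4=F, p3=T, p5=F:
p2 ⊕ p4 = T ⊕ F = T
(p2 ⊕ p4) ↔ p2 = T ↔ T = T
p3 ⊕ p4 = T ⊕ F = T
((p2 ⊕ p4) ↔ p2) ⊕ (p3 ⊕ p4) = T ⊕ T = F
p2 → (((p2 ⊕ p4) ↔ p2) ⊕ (p3 ⊕ p4)) = T → F = F
p4 ∨ p2 = F ∨ T = T
(p4 ∨ p2) ↔ p3 = T ↔ T = T
p3 → p4 = T → F = F
((p4 ∨ p2) ↔ p3) ↔ (p3 → p4) = T ↔ F = F
(p2 → (((p2 ⊕ p4) ↔ p2) ⊕ (p3 ⊕ p4))) ∨ (((p4 ∨ p2) ↔ p3) ↔ (p3 → p4)) = F ∨ F = F
p4 ⊕ p3 = F ⊕ T = T
(p4 ⊕ p3) ⊕ p5 = T ⊕ F = T
p2 → ((p4 ⊕ p3) ⊕ p5) = T → T = T
((p2 → (((p2 ⊕ p4) ↔ p2) ⊕ (p3 ⊕ p4))) ∨ (((p4 ∨ p2) ↔ p3) ↔ (p3 → p4))) ⊕ (p2 → ((p4 ⊕ p3) ⊕ p5)) = F ⊕ T = T

T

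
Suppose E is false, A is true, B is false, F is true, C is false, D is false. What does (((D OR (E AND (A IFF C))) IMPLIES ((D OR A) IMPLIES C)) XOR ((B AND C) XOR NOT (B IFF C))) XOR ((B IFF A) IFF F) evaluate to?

True

A IFF C = True IFF False = False
E AND (A IFF C) = False AND False = False
D OR (E AND (A IFF C)) = False OR False = False
D OR A = False OR True = True
(D OR A) IMPLIES C = True IMPLIES False = False
(D OR (E AND (A IFF C))) IMPLIES ((D OR A) IMPLIES C) = False IMPLIES False = True
B AND C = False AND False = False
B IFF C = False IFF False = True
NOT (B IFF C) = NOT True = False
(B AND C) XOR NOT (B IFF C) = False XOR False = False
((D OR (E AND (A IFF C))) IMPLIES ((D OR A) IMPLIES C)) XOR ((B AND C) XOR NOT (B IFF C)) = True XOR False = True
B IFF A = False IFF True = False
(B IFF A) IFF F = False IFF True = False
(((D OR (E AND (A IFF C))) IMPLIES ((D OR A) IMPLIES C)) XOR ((B AND C) XOR NOT (B IFF C))) XOR ((B IFF A) IFF F) = True XOR False = True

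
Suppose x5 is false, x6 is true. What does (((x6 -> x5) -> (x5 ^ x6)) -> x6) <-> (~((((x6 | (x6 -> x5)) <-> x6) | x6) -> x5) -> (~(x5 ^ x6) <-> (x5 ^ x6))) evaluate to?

Substituting x5=F, x6=T:
x6 -> x5 = T -> F = F
x5 ^ x6 = F ^ T = T
(x6 -> x5) -> (x5 ^ x6) = F -> T = T
((x6 -> x5) -> (x5 ^ x6)) -> x6 = T -> T = T
x6 -> x5 = T -> F = F
x6 | (x6 -> x5) = T | F = T
(x6 | (x6 -> x5)) <-> x6 = T <-> T = T
((x6 | (x6 -> x5)) <-> x6) | x6 = T | T = T
(((x6 | (x6 -> x5)) <-> x6) | x6) -> x5 = T -> F = F
~((((x6 | (x6 -> x5)) <-> x6) | x6) -> x5) = ~F = T
x5 ^ x6 = F ^ T = T
~(x5 ^ x6) = ~T = F
x5 ^ x6 = F ^ T = T
~(x5 ^ x6) <-> (x5 ^ x6) = F <-> T = F
~((((x6 | (x6 -> x5)) <-> x6) | x6) -> x5) -> (~(x5 ^ x6) <-> (x5 ^ x6)) = T -> F = F
(((x6 -> x5) -> (x5 ^ x6)) -> x6) <-> (~((((x6 | (x6 -> x5)) <-> x6) | x6) -> x5) -> (~(x5 ^ x6) <-> (x5 ^ x6))) = T <-> F = F

F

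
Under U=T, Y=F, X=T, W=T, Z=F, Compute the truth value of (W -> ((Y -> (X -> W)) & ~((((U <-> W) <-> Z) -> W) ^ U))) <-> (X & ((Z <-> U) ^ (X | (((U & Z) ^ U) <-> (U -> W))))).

X -> W = T -> T = T
Y -> (X -> W) = F -> T = T
U <-> W = T <-> T = T
(U <-> W) <-> Z = T <-> F = F
((U <-> W) <-> Z) -> W = F -> T = T
(((U <-> W) <-> Z) -> W) ^ U = T ^ T = F
~((((U <-> W) <-> Z) -> W) ^ U) = ~F = T
(Y -> (X -> W)) & ~((((U <-> W) <-> Z) -> W) ^ U) = T & T = T
W -> ((Y -> (X -> W)) & ~((((U <-> W) <-> Z) -> W) ^ U)) = T -> T = T
Z <-> U = F <-> T = F
U & Z = T & F = F
(U & Z) ^ U = F ^ T = T
U -> W = T -> T = T
((U & Z) ^ U) <-> (U -> W) = T <-> T = T
X | (((U & Z) ^ U) <-> (U -> W)) = T | T = T
(Z <-> U) ^ (X | (((U & Z) ^ U) <-> (U -> W))) = F ^ T = T
X & ((Z <-> U) ^ (X | (((U & Z) ^ U) <-> (U -> W)))) = T & T = T
(W -> ((Y -> (X -> W)) & ~((((U <-> W) <-> Z) -> W) ^ U))) <-> (X & ((Z <-> U) ^ (X | (((U & Z) ^ U) <-> (U -> W))))) = T <-> T = T

T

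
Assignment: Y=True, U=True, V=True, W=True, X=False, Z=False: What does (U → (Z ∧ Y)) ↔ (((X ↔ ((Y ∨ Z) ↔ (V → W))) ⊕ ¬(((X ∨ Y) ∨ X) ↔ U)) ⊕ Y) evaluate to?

False

Z ∧ Y = False ∧ True = False
U → (Z ∧ Y) = True → False = False
Y ∨ Z = True ∨ False = True
V → W = True → True = True
(Y ∨ Z) ↔ (V → W) = True ↔ True = True
X ↔ ((Y ∨ Z) ↔ (V → W)) = False ↔ True = False
X ∨ Y = False ∨ True = True
(X ∨ Y) ∨ X = True ∨ False = True
((X ∨ Y) ∨ X) ↔ U = True ↔ True = True
¬(((X ∨ Y) ∨ X) ↔ U) = ¬True = False
(X ↔ ((Y ∨ Z) ↔ (V → W))) ⊕ ¬(((X ∨ Y) ∨ X) ↔ U) = False ⊕ False = False
((X ↔ ((Y ∨ Z) ↔ (V → W))) ⊕ ¬(((X ∨ Y) ∨ X) ↔ U)) ⊕ Y = False ⊕ True = True
(U → (Z ∧ Y)) ↔ (((X ↔ ((Y ∨ Z) ↔ (V → W))) ⊕ ¬(((X ∨ Y) ∨ X) ↔ U)) ⊕ Y) = False ↔ True = False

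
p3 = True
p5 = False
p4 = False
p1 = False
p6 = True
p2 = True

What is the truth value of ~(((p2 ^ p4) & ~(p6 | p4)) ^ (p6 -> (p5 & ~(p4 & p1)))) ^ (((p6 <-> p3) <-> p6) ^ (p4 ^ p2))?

p2 ^ p4 = True ^ False = True
p6 | p4 = True | False = True
~(p6 | p4) = ~True = False
(p2 ^ p4) & ~(p6 | p4) = True & False = False
p4 & p1 = False & False = False
~(p4 & p1) = ~False = True
p5 & ~(p4 & p1) = False & True = False
p6 -> (p5 & ~(p4 & p1)) = True -> False = False
((p2 ^ p4) & ~(p6 | p4)) ^ (p6 -> (p5 & ~(p4 & p1))) = False ^ False = False
~(((p2 ^ p4) & ~(p6 | p4)) ^ (p6 -> (p5 & ~(p4 & p1)))) = ~False = True
p6 <-> p3 = True <-> True = True
(p6 <-> p3) <-> p6 = True <-> True = True
p4 ^ p2 = False ^ True = True
((p6 <-> p3) <-> p6) ^ (p4 ^ p2) = True ^ True = False
~(((p2 ^ p4) & ~(p6 | p4)) ^ (p6 -> (p5 & ~(p4 & p1)))) ^ (((p6 <-> p3) <-> p6) ^ (p4 ^ p2)) = True ^ False = True

True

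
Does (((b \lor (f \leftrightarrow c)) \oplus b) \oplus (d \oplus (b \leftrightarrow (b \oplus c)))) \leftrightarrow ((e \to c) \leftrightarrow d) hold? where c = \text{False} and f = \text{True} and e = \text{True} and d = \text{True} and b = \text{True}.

\text{True}

f \leftrightarrow c = \text{True} \leftrightarrow \text{False} = \text{False}
b \lor (f \leftrightarrow c) = \text{True} \lor \text{False} = \text{True}
(b \lor (f \leftrightarrow c)) \oplus b = \text{True} \oplus \text{True} = \text{False}
b \oplus c = \text{True} \oplus \text{False} = \text{True}
b \leftrightarrow (b \oplus c) = \text{True} \leftrightarrow \text{True} = \text{True}
d \oplus (b \leftrightarrow (b \oplus c)) = \text{True} \oplus \text{True} = \text{False}
((b \lor (f \leftrightarrow c)) \oplus b) \oplus (d \oplus (b \leftrightarrow (b \oplus c))) = \text{False} \oplus \text{False} = \text{False}
e \to c = \text{True} \to \text{False} = \text{False}
(e \to c) \leftrightarrow d = \text{False} \leftrightarrow \text{True} = \text{False}
(((b \lor (f \leftrightarrow c)) \oplus b) \oplus (d \oplus (b \leftrightarrow (b \oplus c)))) \leftrightarrow ((e \to c) \leftrightarrow d) = \text{False} \leftrightarrow \text{False} = \text{True}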